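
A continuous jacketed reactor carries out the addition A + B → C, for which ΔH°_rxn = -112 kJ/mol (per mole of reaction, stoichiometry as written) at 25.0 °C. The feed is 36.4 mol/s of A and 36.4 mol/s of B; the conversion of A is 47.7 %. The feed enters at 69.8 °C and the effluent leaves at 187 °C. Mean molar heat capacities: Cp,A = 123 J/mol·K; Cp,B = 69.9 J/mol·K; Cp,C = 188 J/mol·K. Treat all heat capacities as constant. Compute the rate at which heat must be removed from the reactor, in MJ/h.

Q_out = 4090 MJ/h

Extent of reaction ξ = 0.477 × 36.4 = 17.363 mol/s
Reaction term: ξ·ΔH°_rxn = 17.363 × -112 = -1944.6 kJ/s
Sensible, feed 69.8→25 °C: -314.57 kJ/s
Outlet flows (mol/s): A 19.037, B 19.037, C 17.363
Sensible, products 25→187 °C: 1123.7 kJ/s
Q = ΔH = -1135.5 kJ/s = -1135.5 kW
Heat removed = 4087.8 MJ/h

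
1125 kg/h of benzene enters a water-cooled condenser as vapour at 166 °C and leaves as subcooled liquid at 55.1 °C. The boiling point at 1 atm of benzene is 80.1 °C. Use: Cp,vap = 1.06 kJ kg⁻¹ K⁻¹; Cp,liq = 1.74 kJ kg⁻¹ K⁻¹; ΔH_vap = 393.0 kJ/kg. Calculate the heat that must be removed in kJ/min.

vapour 166→80.1 °C: -91.054 kJ/kg
condensation at 80.1 °C: -393 kJ/kg
liquid 80.1→55.1 °C: -43.5 kJ/kg
Δh = -91.054 + -393 + -43.5 = -527.55 kJ/kg
Q = ṁ·Δh = 1125 kg/h × -527.55 kJ/kg = -593500 kJ/h
|Q| = 164.86 kW = 9891.6 kJ/min

Q_c = 9890 kJ/min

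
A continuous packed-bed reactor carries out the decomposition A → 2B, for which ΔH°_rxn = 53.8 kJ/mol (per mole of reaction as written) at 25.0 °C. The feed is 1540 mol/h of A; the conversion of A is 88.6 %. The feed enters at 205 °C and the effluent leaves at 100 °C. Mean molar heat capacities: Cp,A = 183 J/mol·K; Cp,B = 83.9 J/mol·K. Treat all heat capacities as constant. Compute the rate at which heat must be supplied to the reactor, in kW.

Extent of reaction ξ = 0.886 × 1540 = 1364.4 mol/h
Reaction term: ξ·ΔH°_rxn = 1364.4 × 53.8 = 73407 kJ/h
Sensible, feed 205→25 °C: -50728 kJ/h
Outlet flows (mol/h): A 175.56, B 2728.9
Sensible, products 25→100 °C: 19581 kJ/h
Q = ΔH = 42260 kJ/h = 11.739 kW
Heat supplied = 11.739 kW

Q_in = 11.7 kW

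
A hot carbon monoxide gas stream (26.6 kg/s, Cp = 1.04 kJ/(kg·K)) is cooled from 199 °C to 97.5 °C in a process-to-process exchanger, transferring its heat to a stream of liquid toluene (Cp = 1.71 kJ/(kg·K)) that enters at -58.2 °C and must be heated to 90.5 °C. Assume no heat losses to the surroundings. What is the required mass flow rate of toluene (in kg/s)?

ṁ_c = 11.0 kg/s

Heat released by hot stream: Q = 26.6 × 1.04 × (199 − 97.5) = 2807.9 kJ/s
Energy balance on cold side (adiabatic exchanger): Q = ṁ_c·Cp_c·(T_c,out − T_c,in)
ṁ_c = 2807.9 / [1.71 × (90.5 − -58.2)] = 11.043 kg/s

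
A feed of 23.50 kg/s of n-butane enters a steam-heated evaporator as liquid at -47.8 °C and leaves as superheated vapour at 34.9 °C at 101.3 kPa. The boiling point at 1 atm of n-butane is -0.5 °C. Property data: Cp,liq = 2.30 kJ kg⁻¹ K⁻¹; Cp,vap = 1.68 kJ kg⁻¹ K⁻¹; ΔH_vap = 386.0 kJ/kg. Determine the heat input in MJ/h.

Q = 46900 MJ/h

liquid -47.8→-0.5 °C: 108.79 kJ/kg
vaporisation at -0.5 °C: 386 kJ/kg
vapour -0.5→34.9 °C: 59.472 kJ/kg
Δh = 108.79 + 386 + 59.472 = 554.26 kJ/kg
Q = ṁ·Δh = 23.50 kg/s × 554.26 kJ/kg = 13025 kJ/s
|Q| = 13025 kW = 46891 MJ/h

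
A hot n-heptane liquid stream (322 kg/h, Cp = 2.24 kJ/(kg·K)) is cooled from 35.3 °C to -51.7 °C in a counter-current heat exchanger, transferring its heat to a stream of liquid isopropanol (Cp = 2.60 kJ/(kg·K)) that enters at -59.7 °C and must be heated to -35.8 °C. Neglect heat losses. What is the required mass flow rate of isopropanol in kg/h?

Heat released by hot stream: Q = 322 × 2.24 × (35.3 − -51.7) = 62751 kJ/h
Energy balance on cold side (adiabatic exchanger): Q = ṁ_c·Cp_c·(T_c,out − T_c,in)
ṁ_c = 62751 / [2.60 × (-35.8 − -59.7)] = 1009.8 kg/h

ṁ_c = 1010 kg/h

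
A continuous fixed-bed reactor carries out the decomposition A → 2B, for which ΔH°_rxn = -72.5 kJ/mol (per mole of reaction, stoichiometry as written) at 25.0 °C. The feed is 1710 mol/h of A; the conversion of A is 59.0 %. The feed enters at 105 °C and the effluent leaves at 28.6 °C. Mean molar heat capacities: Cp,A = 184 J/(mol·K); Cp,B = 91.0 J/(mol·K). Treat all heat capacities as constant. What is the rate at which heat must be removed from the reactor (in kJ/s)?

Q_out = 27.0 kJ/s

Extent of reaction ξ = 0.590 × 1710 = 1008.9 mol/h
Reaction term: ξ·ΔH°_rxn = 1008.9 × -72.5 = -73145 kJ/h
Sensible, feed 105→25 °C: -25171 kJ/h
Outlet flows (mol/h): A 701.1, B 2017.8
Sensible, products 25→28.6 °C: 1125.4 kJ/h
Q = ΔH = -97191 kJ/h = -26.998 kW
Heat removed = 26.998 kJ/s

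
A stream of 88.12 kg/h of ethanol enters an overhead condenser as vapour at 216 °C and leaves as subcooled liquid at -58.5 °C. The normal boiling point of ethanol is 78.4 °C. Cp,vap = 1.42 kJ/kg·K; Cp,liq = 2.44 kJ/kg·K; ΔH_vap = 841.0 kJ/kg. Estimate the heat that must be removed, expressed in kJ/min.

vapour 216→78.4 °C: -195.39 kJ/kg
condensation at 78.4 °C: -841 kJ/kg
liquid 78.4→-58.5 °C: -334.04 kJ/kg
Δh = -195.39 + -841 + -334.04 = -1370.4 kJ/kg
Q = ṁ·Δh = 88.12 kg/h × -1370.4 kJ/kg = -120760 kJ/h
|Q| = 33.545 kW = 2012.7 kJ/min

Q_c = 2010 kJ/min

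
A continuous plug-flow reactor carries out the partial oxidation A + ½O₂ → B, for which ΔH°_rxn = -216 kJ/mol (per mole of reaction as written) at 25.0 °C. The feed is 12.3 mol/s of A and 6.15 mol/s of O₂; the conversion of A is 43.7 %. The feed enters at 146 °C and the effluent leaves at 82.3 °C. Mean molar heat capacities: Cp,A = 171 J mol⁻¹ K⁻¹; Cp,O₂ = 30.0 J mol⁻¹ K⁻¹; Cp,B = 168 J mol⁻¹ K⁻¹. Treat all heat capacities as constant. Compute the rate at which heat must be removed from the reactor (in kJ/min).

Q_out = 78700 kJ/min

Extent of reaction ξ = 0.437 × 12.3 = 5.3751 mol/s
Reaction term: ξ·ΔH°_rxn = 5.3751 × -216 = -1161 kJ/s
Sensible, feed 146→25 °C: -276.82 kJ/s
Outlet flows (mol/s): A 6.9249, O₂ 3.4625, B 5.3751
Sensible, products 25→82.3 °C: 125.55 kJ/s
Q = ΔH = -1312.3 kJ/s = -1312.3 kW
Heat removed = 78738 kJ/min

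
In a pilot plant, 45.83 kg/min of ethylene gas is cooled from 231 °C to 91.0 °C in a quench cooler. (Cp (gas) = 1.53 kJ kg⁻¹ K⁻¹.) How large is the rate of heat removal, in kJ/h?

Q_c = 589000 kJ/h

Q = ṁ·Cp·ΔT = 45.83 × 1.53 × (91.0 − 231) = -9816.8 kJ/min
Converting: 9816.8 / 60 s = 163.61 kW
Cooling duty = 589010 kJ/h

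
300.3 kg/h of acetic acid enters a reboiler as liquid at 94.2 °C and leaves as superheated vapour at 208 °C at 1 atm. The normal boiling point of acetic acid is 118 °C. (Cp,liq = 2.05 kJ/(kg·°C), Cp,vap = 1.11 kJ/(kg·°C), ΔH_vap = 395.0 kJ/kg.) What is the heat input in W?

liquid 94.2→118 °C: 48.79 kJ/kg
vaporisation at 118 °C: 395 kJ/kg
vapour 118→208 °C: 99.9 kJ/kg
Δh = 48.79 + 395 + 99.9 = 543.69 kJ/kg
Q = ṁ·Δh = 300.3 kg/h × 543.69 kJ/kg = 163270 kJ/h
|Q| = 45.353 kW = 45353 W

Q = 45400 W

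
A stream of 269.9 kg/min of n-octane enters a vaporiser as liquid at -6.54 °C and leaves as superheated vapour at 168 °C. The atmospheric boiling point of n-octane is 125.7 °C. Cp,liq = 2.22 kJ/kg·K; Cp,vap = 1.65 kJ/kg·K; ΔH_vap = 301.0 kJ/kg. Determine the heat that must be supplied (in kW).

liquid -6.54→125.7 °C: 293.57 kJ/kg
vaporisation at 125.7 °C: 301 kJ/kg
vapour 125.7→168 °C: 69.795 kJ/kg
Δh = 293.57 + 301 + 69.795 = 664.37 kJ/kg
Q = ṁ·Δh = 269.9 kg/min × 664.37 kJ/kg = 179310 kJ/min
|Q| = 2988.5 kW

Q = 2990 kW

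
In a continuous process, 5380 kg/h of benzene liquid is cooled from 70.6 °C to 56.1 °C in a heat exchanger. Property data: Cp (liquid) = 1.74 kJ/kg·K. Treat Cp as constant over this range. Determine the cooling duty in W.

Q = ṁ·Cp·ΔT = 5380 × 1.74 × (56.1 − 70.6) = -135740 kJ/h
Converting: 135740 / 3600 s = 37.705 kW
Cooling duty = 37705 W

Q_c = 37700 W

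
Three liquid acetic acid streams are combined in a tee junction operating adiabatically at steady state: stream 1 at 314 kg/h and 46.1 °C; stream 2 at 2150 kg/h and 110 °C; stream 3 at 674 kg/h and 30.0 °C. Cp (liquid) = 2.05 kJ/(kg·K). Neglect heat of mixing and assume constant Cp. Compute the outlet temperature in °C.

Energy balance with Q = 0: Σ ṁᵢCp,ᵢ(T_out − Tᵢ) = 0
Σ ṁᵢCp,ᵢTᵢ = 314×2.05×46.1 + 2150×2.05×110 + 674×2.05×30.0 = 555950
Σ ṁᵢCp,ᵢ = 314×2.05 + 2150×2.05 + 674×2.05 = 6432.9
T_out = 555950 / 6432.9 = 86.423 °C

T_out = 86.4 °C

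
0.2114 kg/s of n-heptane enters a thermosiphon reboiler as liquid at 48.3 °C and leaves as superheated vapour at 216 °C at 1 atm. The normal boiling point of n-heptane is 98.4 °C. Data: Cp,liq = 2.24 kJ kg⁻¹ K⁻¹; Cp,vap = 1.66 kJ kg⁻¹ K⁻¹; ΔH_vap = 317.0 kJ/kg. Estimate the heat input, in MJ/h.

Q = 475 MJ/h

liquid 48.3→98.4 °C: 112.22 kJ/kg
vaporisation at 98.4 °C: 317 kJ/kg
vapour 98.4→216 °C: 195.22 kJ/kg
Δh = 112.22 + 317 + 195.22 = 624.44 kJ/kg
Q = ṁ·Δh = 0.2114 kg/s × 624.44 kJ/kg = 132.01 kJ/s
|Q| = 132.01 kW = 475.22 MJ/h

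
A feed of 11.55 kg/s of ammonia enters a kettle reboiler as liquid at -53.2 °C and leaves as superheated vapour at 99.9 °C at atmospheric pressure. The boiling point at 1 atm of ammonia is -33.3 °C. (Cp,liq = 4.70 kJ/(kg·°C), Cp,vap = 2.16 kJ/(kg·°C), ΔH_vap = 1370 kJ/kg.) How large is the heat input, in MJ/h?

Q = 72800 MJ/h

liquid -53.2→-33.3 °C: 93.53 kJ/kg
vaporisation at -33.3 °C: 1370 kJ/kg
vapour -33.3→99.9 °C: 287.71 kJ/kg
Δh = 93.53 + 1370 + 287.71 = 1751.2 kJ/kg
Q = ṁ·Δh = 11.55 kg/s × 1751.2 kJ/kg = 20227 kJ/s
|Q| = 20227 kW = 72817 MJ/h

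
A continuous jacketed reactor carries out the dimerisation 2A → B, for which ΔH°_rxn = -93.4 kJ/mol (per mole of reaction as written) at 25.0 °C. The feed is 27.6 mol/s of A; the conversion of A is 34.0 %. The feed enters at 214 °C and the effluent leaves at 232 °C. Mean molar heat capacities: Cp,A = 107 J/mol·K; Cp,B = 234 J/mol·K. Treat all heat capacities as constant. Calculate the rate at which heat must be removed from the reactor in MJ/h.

Q_out = 1320 MJ/h

Extent of reaction ξ = 0.340 × 27.6 / 2 = 4.692 mol/s
Reaction term: ξ·ΔH°_rxn = 4.692 × -93.4 = -438.23 kJ/s
Sensible, feed 214→25 °C: -558.15 kJ/s
Outlet flows (mol/s): A 18.216, B 4.692
Sensible, products 25→232 °C: 630.74 kJ/s
Q = ΔH = -365.65 kJ/s = -365.65 kW
Heat removed = 1316.3 MJ/h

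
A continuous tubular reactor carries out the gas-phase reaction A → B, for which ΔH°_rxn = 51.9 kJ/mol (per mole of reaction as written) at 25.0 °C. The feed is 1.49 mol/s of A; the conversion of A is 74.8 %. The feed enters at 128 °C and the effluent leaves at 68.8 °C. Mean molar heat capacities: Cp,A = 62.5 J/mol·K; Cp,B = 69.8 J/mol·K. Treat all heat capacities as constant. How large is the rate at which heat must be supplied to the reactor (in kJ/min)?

Q_in = 3160 kJ/min

Extent of reaction ξ = 0.748 × 1.49 = 1.1145 mol/s
Reaction term: ξ·ΔH°_rxn = 1.1145 × 51.9 = 57.844 kJ/s
Sensible, feed 128→25 °C: -9.5919 kJ/s
Outlet flows (mol/s): A 0.37548, B 1.1145
Sensible, products 25→68.8 °C: 4.4352 kJ/s
Q = ΔH = 52.687 kJ/s = 52.687 kW
Heat supplied = 3161.2 kJ/min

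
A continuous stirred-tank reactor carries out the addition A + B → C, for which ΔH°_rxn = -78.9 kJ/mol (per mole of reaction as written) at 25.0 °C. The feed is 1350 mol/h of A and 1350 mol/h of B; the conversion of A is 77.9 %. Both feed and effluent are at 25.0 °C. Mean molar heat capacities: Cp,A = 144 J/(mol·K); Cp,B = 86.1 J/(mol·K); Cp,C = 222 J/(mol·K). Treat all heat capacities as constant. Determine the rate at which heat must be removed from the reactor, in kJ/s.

Q_out = 23.0 kJ/s

Extent of reaction ξ = 0.779 × 1350 = 1051.7 mol/h
Reaction term: ξ·ΔH°_rxn = 1051.7 × -78.9 = -82975 kJ/h
Q = ΔH = -82975 kJ/h = -23.049 kW
Heat removed = 23.049 kJ/s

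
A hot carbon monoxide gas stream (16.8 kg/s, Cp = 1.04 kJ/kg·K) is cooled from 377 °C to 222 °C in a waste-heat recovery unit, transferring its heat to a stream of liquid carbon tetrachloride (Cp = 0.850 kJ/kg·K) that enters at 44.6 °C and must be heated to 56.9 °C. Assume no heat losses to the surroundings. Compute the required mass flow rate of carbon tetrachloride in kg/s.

Heat released by hot stream: Q = 16.8 × 1.04 × (377 − 222) = 2708.2 kJ/s
Energy balance on cold side (adiabatic exchanger): Q = ṁ_c·Cp_c·(T_c,out − T_c,in)
ṁ_c = 2708.2 / [0.850 × (56.9 − 44.6)] = 259.03 kg/s

ṁ_c = 259 kg/s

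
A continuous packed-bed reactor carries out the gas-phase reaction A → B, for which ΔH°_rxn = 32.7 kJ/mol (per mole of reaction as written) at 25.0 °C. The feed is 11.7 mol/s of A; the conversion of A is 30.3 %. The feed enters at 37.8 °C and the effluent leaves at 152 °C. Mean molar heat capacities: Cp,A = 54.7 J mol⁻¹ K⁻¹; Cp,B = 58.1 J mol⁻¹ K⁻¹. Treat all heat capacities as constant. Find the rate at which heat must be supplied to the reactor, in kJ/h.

Extent of reaction ξ = 0.303 × 11.7 = 3.5451 mol/s
Reaction term: ξ·ΔH°_rxn = 3.5451 × 32.7 = 115.92 kJ/s
Sensible, feed 37.8→25 °C: -8.1919 kJ/s
Outlet flows (mol/s): A 8.1549, B 3.5451
Sensible, products 25→152 °C: 82.81 kJ/s
Q = ΔH = 190.54 kJ/s = 190.54 kW
Heat supplied = 685950 kJ/h

Q_in = 686000 kJ/h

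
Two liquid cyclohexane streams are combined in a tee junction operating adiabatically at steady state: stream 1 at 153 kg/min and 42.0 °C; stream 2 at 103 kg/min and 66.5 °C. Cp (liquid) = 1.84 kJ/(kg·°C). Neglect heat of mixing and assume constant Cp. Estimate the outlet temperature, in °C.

Adiabatic, steady state ⇒ Σ ṁᵢCp,ᵢ(T_out − Tᵢ) = 0
Σ ṁᵢCp,ᵢTᵢ = 153×1.84×42.0 + 103×1.84×66.5 = 24427
Σ ṁᵢCp,ᵢ = 153×1.84 + 103×1.84 = 471.04
T_out = 24427 / 471.04 = 51.857 °C

T_out = 51.9 °C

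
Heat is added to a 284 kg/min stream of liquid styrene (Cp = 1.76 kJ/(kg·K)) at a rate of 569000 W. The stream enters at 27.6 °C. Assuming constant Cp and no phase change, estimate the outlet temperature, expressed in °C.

T_out = 95.9 °C

Q = 569000 W = 34140 kJ/min
ΔT = Q/(ṁ·Cp) = 34140/(284×1.76) = 68.302 K
T_out = 27.6 + 68.302 = 95.902 °C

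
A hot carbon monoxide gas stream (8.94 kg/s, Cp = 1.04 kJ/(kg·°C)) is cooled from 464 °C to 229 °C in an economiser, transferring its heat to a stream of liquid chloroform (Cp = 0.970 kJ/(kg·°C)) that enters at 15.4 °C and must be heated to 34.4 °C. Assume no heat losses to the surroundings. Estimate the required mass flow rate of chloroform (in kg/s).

Heat released by hot stream: Q = 8.94 × 1.04 × (464 − 229) = 2184.9 kJ/s
Energy balance on cold side (adiabatic exchanger): Q = ṁ_c·Cp_c·(T_c,out − T_c,in)
ṁ_c = 2184.9 / [0.970 × (34.4 − 15.4)] = 118.55 kg/s

ṁ_c = 119 kg/s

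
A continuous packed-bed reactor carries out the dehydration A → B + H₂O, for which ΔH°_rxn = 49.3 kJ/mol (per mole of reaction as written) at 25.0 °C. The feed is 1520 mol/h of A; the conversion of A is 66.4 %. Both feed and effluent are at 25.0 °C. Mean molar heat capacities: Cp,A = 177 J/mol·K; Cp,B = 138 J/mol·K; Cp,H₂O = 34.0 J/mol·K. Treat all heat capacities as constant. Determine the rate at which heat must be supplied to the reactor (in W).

Q_in = 13800 W

Extent of reaction ξ = 0.664 × 1520 = 1009.3 mol/h
Reaction term: ξ·ΔH°_rxn = 1009.3 × 49.3 = 49758 kJ/h
Q = ΔH = 49758 kJ/h = 13.822 kW
Heat supplied = 13822 W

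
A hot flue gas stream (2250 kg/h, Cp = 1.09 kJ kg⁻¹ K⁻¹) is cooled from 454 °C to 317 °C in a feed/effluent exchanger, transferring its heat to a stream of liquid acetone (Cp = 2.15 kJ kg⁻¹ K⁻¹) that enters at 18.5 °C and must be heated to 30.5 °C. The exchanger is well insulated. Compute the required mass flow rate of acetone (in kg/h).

ṁ_c = 13000 kg/h

Heat released by hot stream: Q = 2250 × 1.09 × (454 − 317) = 335990 kJ/h
Energy balance on cold side (adiabatic exchanger): Q = ṁ_c·Cp_c·(T_c,out − T_c,in)
ṁ_c = 335990 / [2.15 × (30.5 − 18.5)] = 13023 kg/h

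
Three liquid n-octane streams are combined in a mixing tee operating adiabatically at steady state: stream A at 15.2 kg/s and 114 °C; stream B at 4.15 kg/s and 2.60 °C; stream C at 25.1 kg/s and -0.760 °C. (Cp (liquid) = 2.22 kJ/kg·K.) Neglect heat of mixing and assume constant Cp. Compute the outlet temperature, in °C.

Energy balance with Q = 0: Σ ṁᵢCp,ᵢ(T_out − Tᵢ) = 0
Σ ṁᵢCp,ᵢTᵢ = 15.2×2.22×114 + 4.15×2.22×2.60 + 25.1×2.22×-0.760 = 3828.4
Σ ṁᵢCp,ᵢ = 15.2×2.22 + 4.15×2.22 + 25.1×2.22 = 98.679
T_out = 3828.4 / 98.679 = 38.797 °C

T_out = 38.8 °C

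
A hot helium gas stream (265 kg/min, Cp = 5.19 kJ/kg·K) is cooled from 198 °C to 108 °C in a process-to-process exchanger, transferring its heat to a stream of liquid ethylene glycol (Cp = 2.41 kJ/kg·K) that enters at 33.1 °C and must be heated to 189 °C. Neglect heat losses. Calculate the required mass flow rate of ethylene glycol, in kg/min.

Heat released by hot stream: Q = 265 × 5.19 × (198 − 108) = 123780 kJ/min
Energy balance on cold side (adiabatic exchanger): Q = ṁ_c·Cp_c·(T_c,out − T_c,in)
ṁ_c = 123780 / [2.41 × (189 − 33.1)] = 329.45 kg/min

ṁ_c = 329 kg/min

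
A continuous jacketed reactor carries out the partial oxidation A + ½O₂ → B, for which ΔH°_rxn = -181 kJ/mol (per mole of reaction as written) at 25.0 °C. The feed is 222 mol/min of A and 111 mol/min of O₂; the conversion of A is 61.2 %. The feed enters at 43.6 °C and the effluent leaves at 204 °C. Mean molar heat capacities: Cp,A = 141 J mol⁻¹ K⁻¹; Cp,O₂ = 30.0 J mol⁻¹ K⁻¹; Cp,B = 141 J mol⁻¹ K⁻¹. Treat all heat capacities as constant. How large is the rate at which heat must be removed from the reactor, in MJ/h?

Q_out = 1160 MJ/h

Extent of reaction ξ = 0.612 × 222 = 135.86 mol/min
Reaction term: ξ·ΔH°_rxn = 135.86 × -181 = -24591 kJ/min
Sensible, feed 43.6→25 °C: -644.16 kJ/min
Outlet flows (mol/min): A 86.136, O₂ 43.068, B 135.86
Sensible, products 25→204 °C: 5834.3 kJ/min
Q = ΔH = -19401 kJ/min = -323.35 kW
Heat removed = 1164.1 MJ/h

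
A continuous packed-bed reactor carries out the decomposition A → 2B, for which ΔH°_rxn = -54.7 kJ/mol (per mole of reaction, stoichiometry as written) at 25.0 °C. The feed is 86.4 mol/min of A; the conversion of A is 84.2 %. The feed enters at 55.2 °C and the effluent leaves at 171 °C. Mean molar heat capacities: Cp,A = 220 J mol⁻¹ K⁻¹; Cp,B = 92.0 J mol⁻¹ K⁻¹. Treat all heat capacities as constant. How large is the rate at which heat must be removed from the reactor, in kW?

Extent of reaction ξ = 0.842 × 86.4 = 72.749 mol/min
Reaction term: ξ·ΔH°_rxn = 72.749 × -54.7 = -3979.4 kJ/min
Sensible, feed 55.2→25 °C: -574.04 kJ/min
Outlet flows (mol/min): A 13.651, B 145.5
Sensible, products 25→171 °C: 2392.8 kJ/min
Q = ΔH = -2160.6 kJ/min = -36.01 kW
Heat removed = 36.01 kW

Q_out = 36.0 kW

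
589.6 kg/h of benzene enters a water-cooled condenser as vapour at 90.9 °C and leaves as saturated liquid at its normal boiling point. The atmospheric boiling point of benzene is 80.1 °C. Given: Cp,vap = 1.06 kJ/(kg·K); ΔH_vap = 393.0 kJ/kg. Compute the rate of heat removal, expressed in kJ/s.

vapour 90.9→80.1 °C: -11.448 kJ/kg
condensation at 80.1 °C: -393 kJ/kg
Δh = -11.448 + -393 = -404.45 kJ/kg
Q = ṁ·Δh = 589.6 kg/h × -404.45 kJ/kg = -238460 kJ/h
|Q| = 66.24 kW

Q_c = 66.2 kJ/s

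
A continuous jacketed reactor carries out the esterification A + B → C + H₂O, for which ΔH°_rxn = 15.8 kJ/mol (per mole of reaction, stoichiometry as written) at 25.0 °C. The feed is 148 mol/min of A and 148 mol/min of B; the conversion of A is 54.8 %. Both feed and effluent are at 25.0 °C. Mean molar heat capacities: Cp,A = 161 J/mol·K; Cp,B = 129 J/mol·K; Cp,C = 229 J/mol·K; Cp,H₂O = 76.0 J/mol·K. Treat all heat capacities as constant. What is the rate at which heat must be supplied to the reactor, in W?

Q_in = 21400 W

Extent of reaction ξ = 0.548 × 148 = 81.104 mol/min
Reaction term: ξ·ΔH°_rxn = 81.104 × 15.8 = 1281.4 kJ/min
Q = ΔH = 1281.4 kJ/min = 21.357 kW
Heat supplied = 21357 W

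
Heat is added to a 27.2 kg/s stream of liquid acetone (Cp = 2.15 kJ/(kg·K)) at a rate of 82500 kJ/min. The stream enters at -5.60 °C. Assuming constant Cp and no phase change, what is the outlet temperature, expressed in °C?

T_out = 17.9 °C

Q = 82500 kJ/min = 1375 kJ/s
ΔT = Q/(ṁ·Cp) = 1375/(27.2×2.15) = 23.512 K
T_out = -5.60 + 23.512 = 17.912 °C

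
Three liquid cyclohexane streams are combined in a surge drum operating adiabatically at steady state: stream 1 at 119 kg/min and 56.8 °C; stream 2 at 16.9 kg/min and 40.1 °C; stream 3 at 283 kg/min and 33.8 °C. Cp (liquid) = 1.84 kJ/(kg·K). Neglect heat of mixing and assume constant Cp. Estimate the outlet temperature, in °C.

T_out = 40.6 °C

No heat crosses the boundary, so H_out = H_in.
Σ ṁᵢCp,ᵢTᵢ = 119×1.84×56.8 + 16.9×1.84×40.1 + 283×1.84×33.8 = 31284
Σ ṁᵢCp,ᵢ = 119×1.84 + 16.9×1.84 + 283×1.84 = 770.78
T_out = 31284 / 770.78 = 40.588 °C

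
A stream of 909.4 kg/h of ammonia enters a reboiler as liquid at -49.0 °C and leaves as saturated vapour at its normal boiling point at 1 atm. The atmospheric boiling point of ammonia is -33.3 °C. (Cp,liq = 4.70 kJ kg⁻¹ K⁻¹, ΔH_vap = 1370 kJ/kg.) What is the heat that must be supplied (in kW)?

liquid -49.0→-33.3 °C: 73.79 kJ/kg
vaporisation at -33.3 °C: 1370 kJ/kg
Δh = 73.79 + 1370 = 1443.8 kJ/kg
Q = ṁ·Δh = 909.4 kg/h × 1443.8 kJ/kg = 1.313e+06 kJ/h
|Q| = 364.72 kW

Q = 365 kW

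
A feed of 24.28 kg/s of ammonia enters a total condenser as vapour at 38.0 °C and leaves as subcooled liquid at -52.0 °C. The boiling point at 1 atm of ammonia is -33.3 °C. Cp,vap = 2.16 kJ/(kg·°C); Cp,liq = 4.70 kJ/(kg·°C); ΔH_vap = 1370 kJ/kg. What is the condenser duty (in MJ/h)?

vapour 38.0→-33.3 °C: -154.01 kJ/kg
condensation at -33.3 °C: -1370 kJ/kg
liquid -33.3→-52.0 °C: -87.89 kJ/kg
Δh = -154.01 + -1370 + -87.89 = -1611.9 kJ/kg
Q = ṁ·Δh = 24.28 kg/s × -1611.9 kJ/kg = -39137 kJ/s
|Q| = 39137 kW = 140890 MJ/h

Q_c = 141000 MJ/h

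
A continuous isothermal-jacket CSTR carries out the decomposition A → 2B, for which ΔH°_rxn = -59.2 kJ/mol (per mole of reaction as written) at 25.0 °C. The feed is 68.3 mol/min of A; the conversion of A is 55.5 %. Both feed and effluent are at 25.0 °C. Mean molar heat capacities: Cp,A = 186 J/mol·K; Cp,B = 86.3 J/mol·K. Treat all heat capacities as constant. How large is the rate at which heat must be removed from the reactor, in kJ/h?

Q_out = 135000 kJ/h

Extent of reaction ξ = 0.555 × 68.3 = 37.907 mol/min
Reaction term: ξ·ΔH°_rxn = 37.907 × -59.2 = -2244.1 kJ/min
Q = ΔH = -2244.1 kJ/min = -37.401 kW
Heat removed = 134640 kJ/h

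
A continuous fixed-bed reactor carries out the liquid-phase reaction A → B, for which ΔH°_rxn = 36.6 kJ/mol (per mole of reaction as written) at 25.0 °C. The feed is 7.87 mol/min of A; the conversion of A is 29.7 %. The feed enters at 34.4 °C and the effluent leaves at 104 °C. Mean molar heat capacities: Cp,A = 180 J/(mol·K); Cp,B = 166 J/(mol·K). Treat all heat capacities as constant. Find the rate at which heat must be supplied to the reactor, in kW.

Q_in = 3.03 kW

Extent of reaction ξ = 0.297 × 7.87 = 2.3374 mol/min
Reaction term: ξ·ΔH°_rxn = 2.3374 × 36.6 = 85.548 kJ/min
Sensible, feed 34.4→25 °C: -13.316 kJ/min
Outlet flows (mol/min): A 5.5326, B 2.3374
Sensible, products 25→104 °C: 109.33 kJ/min
Q = ΔH = 181.56 kJ/min = 3.026 kW
Heat supplied = 3.026 kW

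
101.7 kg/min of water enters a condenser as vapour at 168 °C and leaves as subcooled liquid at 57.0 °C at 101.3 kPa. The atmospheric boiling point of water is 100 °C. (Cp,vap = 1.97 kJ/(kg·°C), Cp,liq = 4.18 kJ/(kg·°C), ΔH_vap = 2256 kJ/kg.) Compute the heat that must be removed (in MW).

Q_c = 4.36 MW

vapour 168→100 °C: -133.96 kJ/kg
condensation at 100 °C: -2256 kJ/kg
liquid 100→57.0 °C: -179.74 kJ/kg
Δh = -133.96 + -2256 + -179.74 = -2569.7 kJ/kg
Q = ṁ·Δh = 101.7 kg/min × -2569.7 kJ/kg = -261340 kJ/min
|Q| = 4355.6 kW = 4.3556 MW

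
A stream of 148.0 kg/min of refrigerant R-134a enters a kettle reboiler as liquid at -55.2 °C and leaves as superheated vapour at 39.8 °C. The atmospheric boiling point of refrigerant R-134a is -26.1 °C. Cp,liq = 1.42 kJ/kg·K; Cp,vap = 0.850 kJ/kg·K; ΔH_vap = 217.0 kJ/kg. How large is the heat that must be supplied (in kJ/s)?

Q = 775 kJ/s

liquid -55.2→-26.1 °C: 41.322 kJ/kg
vaporisation at -26.1 °C: 217 kJ/kg
vapour -26.1→39.8 °C: 56.015 kJ/kg
Δh = 41.322 + 217 + 56.015 = 314.34 kJ/kg
Q = ṁ·Δh = 148.0 kg/min × 314.34 kJ/kg = 46522 kJ/min
|Q| = 775.36 kW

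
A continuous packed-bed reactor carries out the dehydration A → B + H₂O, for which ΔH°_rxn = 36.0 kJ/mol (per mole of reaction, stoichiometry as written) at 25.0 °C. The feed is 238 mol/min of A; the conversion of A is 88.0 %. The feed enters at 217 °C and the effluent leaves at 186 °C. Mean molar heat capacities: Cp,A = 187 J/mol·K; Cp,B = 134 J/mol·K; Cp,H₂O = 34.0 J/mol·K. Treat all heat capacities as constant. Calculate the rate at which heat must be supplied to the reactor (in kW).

Extent of reaction ξ = 0.880 × 238 = 209.44 mol/min
Reaction term: ξ·ΔH°_rxn = 209.44 × 36.0 = 7539.8 kJ/min
Sensible, feed 217→25 °C: -8545.2 kJ/min
Outlet flows (mol/min): A 28.56, B 209.44, H₂O 209.44
Sensible, products 25→186 °C: 6524.8 kJ/min
Q = ΔH = 5519.5 kJ/min = 91.991 kW
Heat supplied = 91.991 kW

Q_in = 92.0 kW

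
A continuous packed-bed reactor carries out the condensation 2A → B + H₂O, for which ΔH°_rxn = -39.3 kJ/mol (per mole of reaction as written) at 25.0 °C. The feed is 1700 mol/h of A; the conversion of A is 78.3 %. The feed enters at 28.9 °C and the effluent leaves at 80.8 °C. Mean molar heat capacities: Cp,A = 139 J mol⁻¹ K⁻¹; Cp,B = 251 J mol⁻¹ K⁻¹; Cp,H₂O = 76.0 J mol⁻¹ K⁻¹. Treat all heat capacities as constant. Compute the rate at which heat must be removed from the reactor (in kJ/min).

Extent of reaction ξ = 0.783 × 1700 / 2 = 665.55 mol/h
Reaction term: ξ·ΔH°_rxn = 665.55 × -39.3 = -26156 kJ/h
Sensible, feed 28.9→25 °C: -921.57 kJ/h
Outlet flows (mol/h): A 368.9, B 665.55, H₂O 665.55
Sensible, products 25→80.8 °C: 15005 kJ/h
Q = ΔH = -12072 kJ/h = -3.3534 kW
Heat removed = 201.21 kJ/min

Q_out = 201 kJ/min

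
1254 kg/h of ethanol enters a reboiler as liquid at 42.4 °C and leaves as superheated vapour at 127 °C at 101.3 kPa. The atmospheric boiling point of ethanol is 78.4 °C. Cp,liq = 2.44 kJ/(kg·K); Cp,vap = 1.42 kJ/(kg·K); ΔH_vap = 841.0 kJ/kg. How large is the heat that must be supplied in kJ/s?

liquid 42.4→78.4 °C: 87.84 kJ/kg
vaporisation at 78.4 °C: 841 kJ/kg
vapour 78.4→127 °C: 69.012 kJ/kg
Δh = 87.84 + 841 + 69.012 = 997.85 kJ/kg
Q = ṁ·Δh = 1254 kg/h × 997.85 kJ/kg = 1.2513e+06 kJ/h
|Q| = 347.59 kW

Q = 348 kJ/s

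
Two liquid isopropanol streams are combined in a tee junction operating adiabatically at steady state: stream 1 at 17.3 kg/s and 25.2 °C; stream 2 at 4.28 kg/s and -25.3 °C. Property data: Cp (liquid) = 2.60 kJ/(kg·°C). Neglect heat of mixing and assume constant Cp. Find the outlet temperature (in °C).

T_out = 15.2 °C

Adiabatic, steady state ⇒ Σ ṁᵢCp,ᵢ(T_out − Tᵢ) = 0
Σ ṁᵢCp,ᵢTᵢ = 17.3×2.60×25.2 + 4.28×2.60×-25.3 = 851.96
Σ ṁᵢCp,ᵢ = 17.3×2.60 + 4.28×2.60 = 56.108
T_out = 851.96 / 56.108 = 15.184 °C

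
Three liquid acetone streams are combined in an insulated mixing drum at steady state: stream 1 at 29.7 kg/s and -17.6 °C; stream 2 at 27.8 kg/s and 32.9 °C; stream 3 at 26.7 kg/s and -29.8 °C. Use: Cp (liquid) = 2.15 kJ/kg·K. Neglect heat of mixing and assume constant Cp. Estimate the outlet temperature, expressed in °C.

Adiabatic, steady state ⇒ Σ ṁᵢCp,ᵢ(T_out − Tᵢ) = 0
T_out = Σ ṁᵢCp,ᵢTᵢ / Σ ṁᵢCp,ᵢ
      = -868.08 / 181.03 = -4.7952 °C

T_out = -4.80 °C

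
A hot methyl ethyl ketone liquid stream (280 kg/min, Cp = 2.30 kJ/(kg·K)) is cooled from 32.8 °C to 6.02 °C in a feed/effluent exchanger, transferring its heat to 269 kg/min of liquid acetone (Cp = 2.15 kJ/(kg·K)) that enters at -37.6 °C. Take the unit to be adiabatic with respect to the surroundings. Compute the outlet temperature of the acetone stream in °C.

Heat released by hot stream: Q = 280 × 2.30 × (32.8 − 6.02) = 17246 kJ/min
Energy balance on cold side (adiabatic exchanger): Q = ṁ_c·Cp_c·(T_c,out − T_c,in)
T_c,out = -37.6 + 17246/(269 × 2.15) = -7.7801 °C

T_c,out = -7.78 °C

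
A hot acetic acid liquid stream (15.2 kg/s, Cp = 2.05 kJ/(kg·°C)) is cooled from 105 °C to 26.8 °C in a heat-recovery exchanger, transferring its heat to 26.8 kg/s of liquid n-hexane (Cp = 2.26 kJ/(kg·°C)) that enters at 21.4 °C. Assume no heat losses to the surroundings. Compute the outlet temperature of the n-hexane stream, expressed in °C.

Heat released by hot stream: Q = 15.2 × 2.05 × (105 − 26.8) = 2436.7 kJ/s
Energy balance on cold side (adiabatic exchanger): Q = ṁ_c·Cp_c·(T_c,out − T_c,in)
T_c,out = 21.4 + 2436.7/(26.8 × 2.26) = 61.631 °C

T_c,out = 61.6 °C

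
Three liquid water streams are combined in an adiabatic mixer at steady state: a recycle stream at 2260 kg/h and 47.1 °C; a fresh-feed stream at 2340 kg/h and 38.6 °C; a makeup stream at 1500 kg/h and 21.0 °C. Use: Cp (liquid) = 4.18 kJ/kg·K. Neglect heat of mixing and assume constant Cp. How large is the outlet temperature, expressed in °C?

T_out = 37.4 °C

Adiabatic, steady state ⇒ Σ ṁᵢCp,ᵢ(T_out − Tᵢ) = 0
T_out = Σ ṁᵢCp,ᵢTᵢ / Σ ṁᵢCp,ᵢ
      = 954170 / 25498 = 37.421 °C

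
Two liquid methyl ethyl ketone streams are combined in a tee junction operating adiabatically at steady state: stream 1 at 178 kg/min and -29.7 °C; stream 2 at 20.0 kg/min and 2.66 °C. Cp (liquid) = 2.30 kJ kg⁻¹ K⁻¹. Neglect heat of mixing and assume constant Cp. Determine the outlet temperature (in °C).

T_out = -26.4 °C

No heat crosses the boundary, so H_out = H_in.
Σ ṁᵢCp,ᵢTᵢ = 178×2.30×-29.7 + 20.0×2.30×2.66 = -12037
Σ ṁᵢCp,ᵢ = 178×2.30 + 20.0×2.30 = 455.4
T_out = -12037 / 455.4 = -26.431 °C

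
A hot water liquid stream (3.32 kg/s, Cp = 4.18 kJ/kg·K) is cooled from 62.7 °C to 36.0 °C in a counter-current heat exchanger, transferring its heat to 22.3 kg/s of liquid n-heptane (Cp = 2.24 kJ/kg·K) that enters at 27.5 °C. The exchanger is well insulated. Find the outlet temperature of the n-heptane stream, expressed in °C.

Heat released by hot stream: Q = 3.32 × 4.18 × (62.7 − 36.0) = 370.53 kJ/s
Energy balance on cold side (adiabatic exchanger): Q = ṁ_c·Cp_c·(T_c,out − T_c,in)
T_c,out = 27.5 + 370.53/(22.3 × 2.24) = 34.918 °C

T_c,out = 34.9 °C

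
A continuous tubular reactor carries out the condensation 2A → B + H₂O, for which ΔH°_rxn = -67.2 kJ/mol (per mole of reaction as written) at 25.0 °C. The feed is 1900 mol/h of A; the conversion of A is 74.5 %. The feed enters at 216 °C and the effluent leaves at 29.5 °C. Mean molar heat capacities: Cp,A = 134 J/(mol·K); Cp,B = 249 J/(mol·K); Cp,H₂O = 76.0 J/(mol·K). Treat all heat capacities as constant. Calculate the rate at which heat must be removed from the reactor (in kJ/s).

Extent of reaction ξ = 0.745 × 1900 / 2 = 707.75 mol/h
Reaction term: ξ·ΔH°_rxn = 707.75 × -67.2 = -47561 kJ/h
Sensible, feed 216→25 °C: -48629 kJ/h
Outlet flows (mol/h): A 484.5, B 707.75, H₂O 707.75
Sensible, products 25→29.5 °C: 1327.2 kJ/h
Q = ΔH = -94862 kJ/h = -26.351 kW
Heat removed = 26.351 kJ/s

Q_out = 26.4 kJ/s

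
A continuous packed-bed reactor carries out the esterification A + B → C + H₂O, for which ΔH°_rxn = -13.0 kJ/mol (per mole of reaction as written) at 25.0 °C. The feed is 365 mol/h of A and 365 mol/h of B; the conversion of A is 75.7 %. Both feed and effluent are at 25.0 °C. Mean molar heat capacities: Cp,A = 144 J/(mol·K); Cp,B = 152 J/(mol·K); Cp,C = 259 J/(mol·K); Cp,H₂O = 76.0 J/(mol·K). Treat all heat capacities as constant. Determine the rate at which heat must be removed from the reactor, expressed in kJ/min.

Extent of reaction ξ = 0.757 × 365 = 276.31 mol/h
Reaction term: ξ·ΔH°_rxn = 276.31 × -13.0 = -3592 kJ/h
Q = ΔH = -3592 kJ/h = -0.99777 kW
Heat removed = 59.866 kJ/min

Q_out = 59.9 kJ/min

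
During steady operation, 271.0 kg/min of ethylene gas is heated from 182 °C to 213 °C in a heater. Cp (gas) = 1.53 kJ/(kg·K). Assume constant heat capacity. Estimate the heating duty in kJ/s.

Q = 214 kJ/s

Q = ṁ·Cp·ΔT = 271.0 × 1.53 × (213 − 182) = 12854 kJ/min
Converting: 12854 / 60 s = 214.23 kW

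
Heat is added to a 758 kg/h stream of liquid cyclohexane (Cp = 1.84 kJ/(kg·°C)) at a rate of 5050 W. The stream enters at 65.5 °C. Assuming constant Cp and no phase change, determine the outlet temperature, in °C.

Q = 5050 W = 18180 kJ/h
ΔT = Q/(ṁ·Cp) = 18180/(758×1.84) = 13.035 K
T_out = 65.5 + 13.035 = 78.535 °C

T_out = 78.5 °C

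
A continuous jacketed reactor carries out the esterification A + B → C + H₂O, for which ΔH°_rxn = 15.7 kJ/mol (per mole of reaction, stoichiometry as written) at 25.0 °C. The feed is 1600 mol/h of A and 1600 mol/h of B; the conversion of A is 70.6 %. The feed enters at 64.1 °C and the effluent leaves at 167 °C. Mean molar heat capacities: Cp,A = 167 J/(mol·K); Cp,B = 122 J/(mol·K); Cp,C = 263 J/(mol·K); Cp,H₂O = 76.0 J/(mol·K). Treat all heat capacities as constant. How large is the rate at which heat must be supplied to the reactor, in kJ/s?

Extent of reaction ξ = 0.706 × 1600 = 1129.6 mol/h
Reaction term: ξ·ΔH°_rxn = 1129.6 × 15.7 = 17735 kJ/h
Sensible, feed 64.1→25 °C: -18080 kJ/h
Outlet flows (mol/h): A 470.4, B 470.4, C 1129.6, H₂O 1129.6
Sensible, products 25→167 °C: 73681 kJ/h
Q = ΔH = 73336 kJ/h = 20.371 kW
Heat supplied = 20.371 kJ/s

Q_in = 20.4 kJ/s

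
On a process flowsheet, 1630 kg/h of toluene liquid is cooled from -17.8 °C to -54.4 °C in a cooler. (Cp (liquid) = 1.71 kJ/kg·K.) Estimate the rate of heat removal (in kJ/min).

Q = ṁ·Cp·ΔT = 1630 × 1.71 × (-54.4 − -17.8) = -102020 kJ/h
Converting: 102020 / 3600 s = 28.338 kW
Cooling duty = 1700.3 kJ/min

Q_c = 1700 kJ/min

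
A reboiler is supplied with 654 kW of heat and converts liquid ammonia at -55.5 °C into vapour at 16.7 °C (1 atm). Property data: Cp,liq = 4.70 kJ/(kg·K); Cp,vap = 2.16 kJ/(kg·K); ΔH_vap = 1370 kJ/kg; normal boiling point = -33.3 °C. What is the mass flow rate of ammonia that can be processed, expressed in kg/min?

Δh = 4.70×(-33.3−-55.5) + 1370 + 2.16×(16.7−-33.3) = 1582.3 kJ/kg
Q = 654 kW = 654 kJ/s = 39240 kJ/min
ṁ = Q/Δh = 39240 / 1582.3 = 24.799 kg/min

ṁ = 24.8 kg/min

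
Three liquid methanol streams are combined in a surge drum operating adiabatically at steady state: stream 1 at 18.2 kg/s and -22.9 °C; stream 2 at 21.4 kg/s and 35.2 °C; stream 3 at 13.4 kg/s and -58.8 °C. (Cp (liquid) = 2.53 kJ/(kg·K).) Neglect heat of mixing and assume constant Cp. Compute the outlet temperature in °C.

Adiabatic, steady state ⇒ Σ ṁᵢCp,ᵢ(T_out − Tᵢ) = 0
Σ ṁᵢCp,ᵢTᵢ = 18.2×2.53×-22.9 + 21.4×2.53×35.2 + 13.4×2.53×-58.8 = -1142.1
Σ ṁᵢCp,ᵢ = 18.2×2.53 + 21.4×2.53 + 13.4×2.53 = 134.09
T_out = -1142.1 / 134.09 = -8.5174 °C

T_out = -8.52 °C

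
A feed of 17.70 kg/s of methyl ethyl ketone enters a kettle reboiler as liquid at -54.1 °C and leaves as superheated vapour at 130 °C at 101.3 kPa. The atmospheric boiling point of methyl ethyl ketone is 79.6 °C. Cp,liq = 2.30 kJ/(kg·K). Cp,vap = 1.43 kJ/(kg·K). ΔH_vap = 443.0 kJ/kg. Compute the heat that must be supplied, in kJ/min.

Q = 874000 kJ/min

liquid -54.1→79.6 °C: 307.51 kJ/kg
vaporisation at 79.6 °C: 443 kJ/kg
vapour 79.6→130 °C: 72.072 kJ/kg
Δh = 307.51 + 443 + 72.072 = 822.58 kJ/kg
Q = ṁ·Δh = 17.70 kg/s × 822.58 kJ/kg = 14560 kJ/s
|Q| = 14560 kW = 873580 kJ/min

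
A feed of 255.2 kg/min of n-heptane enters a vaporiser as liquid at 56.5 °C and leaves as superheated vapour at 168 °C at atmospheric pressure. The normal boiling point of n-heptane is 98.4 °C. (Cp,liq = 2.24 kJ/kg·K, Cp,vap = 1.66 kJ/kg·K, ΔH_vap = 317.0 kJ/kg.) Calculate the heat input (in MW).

Q = 2.24 MW

liquid 56.5→98.4 °C: 93.856 kJ/kg
vaporisation at 98.4 °C: 317 kJ/kg
vapour 98.4→168 °C: 115.54 kJ/kg
Δh = 93.856 + 317 + 115.54 = 526.39 kJ/kg
Q = ṁ·Δh = 255.2 kg/min × 526.39 kJ/kg = 134340 kJ/min
|Q| = 2238.9 kW = 2.2389 MW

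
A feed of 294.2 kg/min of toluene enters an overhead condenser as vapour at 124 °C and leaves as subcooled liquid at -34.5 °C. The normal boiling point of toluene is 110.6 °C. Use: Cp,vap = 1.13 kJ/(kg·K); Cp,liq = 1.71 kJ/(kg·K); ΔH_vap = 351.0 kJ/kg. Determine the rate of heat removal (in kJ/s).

Q_c = 3010 kJ/s

vapour 124→110.6 °C: -15.142 kJ/kg
condensation at 110.6 °C: -351 kJ/kg
liquid 110.6→-34.5 °C: -248.12 kJ/kg
Δh = -15.142 + -351 + -248.12 = -614.26 kJ/kg
Q = ṁ·Δh = 294.2 kg/min × -614.26 kJ/kg = -180720 kJ/min
|Q| = 3011.9 kW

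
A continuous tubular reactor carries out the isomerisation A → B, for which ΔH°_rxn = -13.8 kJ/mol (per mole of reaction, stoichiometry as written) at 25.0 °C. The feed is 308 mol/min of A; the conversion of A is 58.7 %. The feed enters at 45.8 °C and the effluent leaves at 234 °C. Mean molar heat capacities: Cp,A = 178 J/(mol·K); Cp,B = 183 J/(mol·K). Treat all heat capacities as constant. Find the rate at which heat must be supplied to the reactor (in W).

Extent of reaction ξ = 0.587 × 308 = 180.8 mol/min
Reaction term: ξ·ΔH°_rxn = 180.8 × -13.8 = -2495 kJ/min
Sensible, feed 45.8→25 °C: -1140.3 kJ/min
Outlet flows (mol/min): A 127.2, B 180.8
Sensible, products 25→234 °C: 11647 kJ/min
Q = ΔH = 8011.8 kJ/min = 133.53 kW
Heat supplied = 133530 W

Q_in = 134000 W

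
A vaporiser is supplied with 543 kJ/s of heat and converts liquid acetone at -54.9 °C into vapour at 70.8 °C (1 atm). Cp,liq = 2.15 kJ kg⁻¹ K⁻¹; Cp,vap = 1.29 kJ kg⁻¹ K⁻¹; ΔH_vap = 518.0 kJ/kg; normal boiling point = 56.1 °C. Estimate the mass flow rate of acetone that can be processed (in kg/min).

Δh = 2.15×(56.1−-54.9) + 518.0 + 1.29×(70.8−56.1) = 775.61 kJ/kg
Q = 543 kJ/s = 543 kJ/s = 32580 kJ/min
ṁ = Q/Δh = 32580 / 775.61 = 42.005 kg/min

ṁ = 42.0 kg/min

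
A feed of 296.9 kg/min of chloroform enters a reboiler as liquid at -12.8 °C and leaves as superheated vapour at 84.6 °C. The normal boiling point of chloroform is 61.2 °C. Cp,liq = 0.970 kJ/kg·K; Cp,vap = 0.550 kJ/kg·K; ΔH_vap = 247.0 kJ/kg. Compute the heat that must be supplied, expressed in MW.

Q = 1.64 MW

liquid -12.8→61.2 °C: 71.78 kJ/kg
vaporisation at 61.2 °C: 247 kJ/kg
vapour 61.2→84.6 °C: 12.87 kJ/kg
Δh = 71.78 + 247 + 12.87 = 331.65 kJ/kg
Q = ṁ·Δh = 296.9 kg/min × 331.65 kJ/kg = 98467 kJ/min
|Q| = 1641.1 kW = 1.6411 MW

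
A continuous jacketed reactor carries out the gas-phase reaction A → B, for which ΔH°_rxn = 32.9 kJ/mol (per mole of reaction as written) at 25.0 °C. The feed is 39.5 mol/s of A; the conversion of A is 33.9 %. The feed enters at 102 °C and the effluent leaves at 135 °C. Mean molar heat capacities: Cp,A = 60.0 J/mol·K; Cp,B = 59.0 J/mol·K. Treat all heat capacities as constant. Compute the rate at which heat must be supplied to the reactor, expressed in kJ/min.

Extent of reaction ξ = 0.339 × 39.5 = 13.391 mol/s
Reaction term: ξ·ΔH°_rxn = 13.391 × 32.9 = 440.55 kJ/s
Sensible, feed 102→25 °C: -182.49 kJ/s
Outlet flows (mol/s): A 26.109, B 13.391
Sensible, products 25→135 °C: 259.23 kJ/s
Q = ΔH = 517.28 kJ/s = 517.28 kW
Heat supplied = 31037 kJ/min

Q_in = 31000 kJ/min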